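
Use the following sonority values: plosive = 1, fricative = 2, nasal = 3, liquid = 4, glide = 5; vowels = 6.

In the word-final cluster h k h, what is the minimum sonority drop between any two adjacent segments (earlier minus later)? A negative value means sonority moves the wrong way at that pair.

/h/ — fricative, sonority 2.
/k/ — plosive, sonority 1.
/h/ — fricative, sonority 2.
/h/→/k/: change +1.
/k/→/h/: change -1.
Minimum = -1.

-1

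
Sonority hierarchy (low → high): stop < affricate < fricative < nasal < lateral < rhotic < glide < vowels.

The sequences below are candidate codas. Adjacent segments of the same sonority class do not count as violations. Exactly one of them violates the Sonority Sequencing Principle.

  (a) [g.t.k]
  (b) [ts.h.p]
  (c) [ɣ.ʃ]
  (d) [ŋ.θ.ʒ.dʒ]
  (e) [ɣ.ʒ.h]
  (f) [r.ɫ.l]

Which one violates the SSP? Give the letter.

b

(a) 1-1-1 → obeys
(b) 2-3-1 → violates
(c) 3-3 → obeys
(d) 4-3-3-2 → obeys
(e) 3-3-3 → obeys
(f) 6-5-5 → obeys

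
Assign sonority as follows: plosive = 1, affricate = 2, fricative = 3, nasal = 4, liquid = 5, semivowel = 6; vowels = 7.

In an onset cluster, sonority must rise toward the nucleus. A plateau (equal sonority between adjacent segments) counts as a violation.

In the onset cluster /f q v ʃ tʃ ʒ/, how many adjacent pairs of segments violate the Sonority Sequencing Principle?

3

/f/ is a fricative (sonority 3).
/q/ is a plosive (sonority 1).
/v/ is a fricative (sonority 3).
/ʃ/ is a fricative (sonority 3).
/tʃ/ is an affricate (sonority 2).
/ʒ/ is a fricative (sonority 3).
/f/→/q/: 3→1 (does not rise) — violation.
/q/→/v/: 1→3 (rises) — ok.
/v/→/ʃ/: 3→3 (plateau) — violation.
/ʃ/→/tʃ/: 3→2 (does not rise) — violation.
/tʃ/→/ʒ/: 2→3 (rises) — ok.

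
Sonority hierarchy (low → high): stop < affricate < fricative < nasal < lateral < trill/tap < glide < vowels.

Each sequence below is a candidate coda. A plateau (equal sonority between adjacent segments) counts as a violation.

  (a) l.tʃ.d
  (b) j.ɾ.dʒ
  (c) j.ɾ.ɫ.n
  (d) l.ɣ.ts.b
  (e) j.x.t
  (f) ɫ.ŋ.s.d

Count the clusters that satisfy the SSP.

(a) 5-2-1 → obeys
(b) 7-6-2 → obeys
(c) 7-6-5-4 → obeys
(d) 5-3-2-1 → obeys
(e) 7-3-1 → obeys
(f) 5-4-3-1 → obeys

6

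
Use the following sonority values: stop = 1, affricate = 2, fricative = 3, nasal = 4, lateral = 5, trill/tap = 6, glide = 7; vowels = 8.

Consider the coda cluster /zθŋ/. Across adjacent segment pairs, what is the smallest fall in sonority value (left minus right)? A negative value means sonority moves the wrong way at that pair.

/z/ — fricative, sonority 3.
/θ/ — fricative, sonority 3.
/ŋ/ — nasal, sonority 4.
/z/→/θ/: change +0.
/θ/→/ŋ/: change -1.
Minimum = -1.

-1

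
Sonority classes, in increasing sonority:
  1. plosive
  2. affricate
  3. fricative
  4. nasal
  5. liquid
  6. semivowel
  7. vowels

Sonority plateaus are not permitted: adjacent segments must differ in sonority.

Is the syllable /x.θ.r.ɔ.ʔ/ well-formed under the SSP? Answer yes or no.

no

Onset: /x/ is a fricative (sonority 3), /θ/ is a fricative (sonority 3), /r/ is a liquid (sonority 5); then the nucleus /ɔ/ (sonority 7).
Onset profile 3-3-5-7 — does not strictly rise throughout.
Coda: /ʔ/ is a plosive (sonority 1).
Coda profile 7-1 — falls from the nucleus.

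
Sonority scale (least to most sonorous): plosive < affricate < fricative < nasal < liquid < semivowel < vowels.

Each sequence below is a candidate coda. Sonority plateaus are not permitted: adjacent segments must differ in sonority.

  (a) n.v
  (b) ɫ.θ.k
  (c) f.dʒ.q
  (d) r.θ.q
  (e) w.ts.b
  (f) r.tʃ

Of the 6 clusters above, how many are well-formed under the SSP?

(a) 4-3 → obeys
(b) 5-3-1 → obeys
(c) 3-2-1 → obeys
(d) 5-3-1 → obeys
(e) 6-2-1 → obeys
(f) 5-2 → obeys

6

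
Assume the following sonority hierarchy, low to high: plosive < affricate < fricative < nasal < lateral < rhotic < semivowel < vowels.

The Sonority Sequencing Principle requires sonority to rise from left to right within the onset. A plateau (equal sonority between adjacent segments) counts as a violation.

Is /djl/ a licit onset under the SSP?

no

/d/ — plosive, sonority 1.
/j/ — semivowel, sonority 7.
/l/ — lateral, sonority 5.
The profile is 1-7-5. Between /j/ (7) and /l/ (5) sonority does not rise, so the cluster violates the SSP.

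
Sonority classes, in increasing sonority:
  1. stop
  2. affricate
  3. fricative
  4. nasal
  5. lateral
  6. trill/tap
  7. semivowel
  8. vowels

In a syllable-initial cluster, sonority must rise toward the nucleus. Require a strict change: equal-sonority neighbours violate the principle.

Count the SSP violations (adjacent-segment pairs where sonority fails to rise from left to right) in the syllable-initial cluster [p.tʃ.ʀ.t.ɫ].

/p/ is a stop (sonority 1).
/tʃ/ is an affricate (sonority 2).
/ʀ/ is a trill/tap (sonority 6).
/t/ is a stop (sonority 1).
/ɫ/ is a lateral (sonority 5).
/p/→/tʃ/: 1→2 (rises) — ok.
/tʃ/→/ʀ/: 2→6 (rises) — ok.
/ʀ/→/t/: 6→1 (does not rise) — violation.
/t/→/ɫ/: 1→5 (rises) — ok.

1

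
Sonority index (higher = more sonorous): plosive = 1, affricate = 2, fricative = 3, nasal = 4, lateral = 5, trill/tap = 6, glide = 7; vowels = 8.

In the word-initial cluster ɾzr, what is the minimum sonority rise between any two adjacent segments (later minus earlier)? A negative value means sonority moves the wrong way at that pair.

-3

/ɾ/: trill/tap = 6.
/z/: fricative = 3.
/r/: trill/tap = 6.
/ɾ/→/z/: change -3.
/z/→/r/: change +3.
Minimum = -3.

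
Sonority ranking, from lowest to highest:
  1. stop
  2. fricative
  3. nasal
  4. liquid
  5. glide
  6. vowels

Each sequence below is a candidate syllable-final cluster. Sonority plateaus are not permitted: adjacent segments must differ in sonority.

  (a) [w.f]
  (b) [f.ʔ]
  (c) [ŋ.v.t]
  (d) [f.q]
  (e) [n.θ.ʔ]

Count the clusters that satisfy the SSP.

5

(a) sonority 5-2: well-formed.
(b) sonority 2-1: well-formed.
(c) sonority 3-2-1: well-formed.
(d) sonority 2-1: well-formed.
(e) sonority 3-2-1: well-formed.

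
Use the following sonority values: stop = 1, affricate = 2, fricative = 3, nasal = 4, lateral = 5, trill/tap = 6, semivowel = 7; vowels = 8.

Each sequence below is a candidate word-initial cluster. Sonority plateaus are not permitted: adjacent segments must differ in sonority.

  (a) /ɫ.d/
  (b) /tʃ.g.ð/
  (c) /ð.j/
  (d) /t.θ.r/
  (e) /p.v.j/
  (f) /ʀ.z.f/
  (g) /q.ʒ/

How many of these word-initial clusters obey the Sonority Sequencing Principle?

(a) 5-1 → violates
(b) 2-1-3 → violates
(c) 3-7 → obeys
(d) 1-3-6 → obeys
(e) 1-3-7 → obeys
(f) 6-3-3 → violates
(g) 1-3 → obeys

4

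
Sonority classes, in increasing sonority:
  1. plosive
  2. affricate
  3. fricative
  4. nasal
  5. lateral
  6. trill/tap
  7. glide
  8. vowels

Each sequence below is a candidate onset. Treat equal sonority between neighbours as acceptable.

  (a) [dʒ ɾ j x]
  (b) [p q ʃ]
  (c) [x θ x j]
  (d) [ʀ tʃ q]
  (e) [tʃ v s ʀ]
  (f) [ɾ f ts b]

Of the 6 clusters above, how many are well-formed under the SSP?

3

(a) 2-6-7-3 → violates
(b) 1-1-3 → obeys
(c) 3-3-3-7 → obeys
(d) 6-2-1 → violates
(e) 2-3-3-6 → obeys
(f) 6-3-2-1 → violates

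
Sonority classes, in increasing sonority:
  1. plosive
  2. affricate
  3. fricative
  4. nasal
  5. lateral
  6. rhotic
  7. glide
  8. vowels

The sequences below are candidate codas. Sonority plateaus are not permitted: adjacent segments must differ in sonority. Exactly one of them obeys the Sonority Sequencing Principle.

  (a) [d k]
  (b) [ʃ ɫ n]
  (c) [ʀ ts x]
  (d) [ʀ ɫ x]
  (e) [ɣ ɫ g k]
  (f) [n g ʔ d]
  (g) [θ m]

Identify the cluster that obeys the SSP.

(a) [d k]: profile 1-1 — violates.
(b) [ʃ ɫ n]: profile 3-5-4 — violates.
(c) [ʀ ts x]: profile 6-2-3 — violates.
(d) [ʀ ɫ x]: profile 6-5-3 — obeys.
(e) [ɣ ɫ g k]: profile 3-5-1-1 — violates.
(f) [n g ʔ d]: profile 4-1-1-1 — violates.
(g) [θ m]: profile 3-4 — violates.

d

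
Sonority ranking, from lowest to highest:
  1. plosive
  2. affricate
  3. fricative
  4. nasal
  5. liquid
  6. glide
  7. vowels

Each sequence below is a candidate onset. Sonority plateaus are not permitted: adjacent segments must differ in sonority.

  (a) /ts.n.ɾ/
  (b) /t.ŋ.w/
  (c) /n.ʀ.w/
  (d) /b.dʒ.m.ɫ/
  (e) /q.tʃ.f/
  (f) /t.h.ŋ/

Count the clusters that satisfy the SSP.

(a) 2-4-5 → obeys
(b) 1-4-6 → obeys
(c) 4-5-6 → obeys
(d) 1-2-4-5 → obeys
(e) 1-2-3 → obeys
(f) 1-3-4 → obeys

6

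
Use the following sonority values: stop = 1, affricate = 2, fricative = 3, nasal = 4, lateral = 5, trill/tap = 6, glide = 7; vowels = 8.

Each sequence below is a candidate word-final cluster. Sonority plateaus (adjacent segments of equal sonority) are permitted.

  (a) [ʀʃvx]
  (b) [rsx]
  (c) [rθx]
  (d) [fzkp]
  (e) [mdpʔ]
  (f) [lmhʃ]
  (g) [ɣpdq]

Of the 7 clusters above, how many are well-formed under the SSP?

(a) sonority 6-3-3-3: well-formed.
(b) sonority 6-3-3: well-formed.
(c) sonority 6-3-3: well-formed.
(d) sonority 3-3-1-1: well-formed.
(e) sonority 4-1-1-1: well-formed.
(f) sonority 5-4-3-3: well-formed.
(g) sonority 3-1-1-1: well-formed.

7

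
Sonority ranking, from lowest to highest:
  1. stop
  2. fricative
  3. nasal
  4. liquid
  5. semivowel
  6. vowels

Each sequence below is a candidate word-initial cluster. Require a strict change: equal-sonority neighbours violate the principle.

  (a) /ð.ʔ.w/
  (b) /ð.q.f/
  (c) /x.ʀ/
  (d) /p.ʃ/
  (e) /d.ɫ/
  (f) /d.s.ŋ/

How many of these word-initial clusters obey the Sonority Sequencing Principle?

(a) 2-1-5 → violates
(b) 2-1-2 → violates
(c) 2-4 → obeys
(d) 1-2 → obeys
(e) 1-4 → obeys
(f) 1-2-3 → obeys

4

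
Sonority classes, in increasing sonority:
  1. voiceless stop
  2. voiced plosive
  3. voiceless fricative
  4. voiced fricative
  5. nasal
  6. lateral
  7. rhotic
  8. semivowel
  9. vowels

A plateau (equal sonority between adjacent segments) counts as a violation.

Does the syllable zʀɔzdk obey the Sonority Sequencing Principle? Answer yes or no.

Onset: /z/ is a voiced fricative (sonority 4), /ʀ/ is a rhotic (sonority 7); then the nucleus /ɔ/ (sonority 9).
Onset profile 4-7-9 — rises to the nucleus.
Coda: /z/ is a voiced fricative (sonority 4), /d/ is a voiced plosive (sonority 2), /k/ is a voiceless stop (sonority 1).
Coda profile 9-4-2-1 — falls from the nucleus.

yes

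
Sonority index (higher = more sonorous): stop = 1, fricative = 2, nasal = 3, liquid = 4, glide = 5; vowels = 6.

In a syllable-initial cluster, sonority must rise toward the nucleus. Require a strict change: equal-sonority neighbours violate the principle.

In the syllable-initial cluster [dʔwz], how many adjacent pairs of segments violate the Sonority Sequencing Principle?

2

/d/ — stop, sonority 1.
/ʔ/ — stop, sonority 1.
/w/ — glide, sonority 5.
/z/ — fricative, sonority 2.
/d/→/ʔ/: 1→1 (plateau) — violation.
/ʔ/→/w/: 1→5 (rises) — ok.
/w/→/z/: 5→2 (does not rise) — violation.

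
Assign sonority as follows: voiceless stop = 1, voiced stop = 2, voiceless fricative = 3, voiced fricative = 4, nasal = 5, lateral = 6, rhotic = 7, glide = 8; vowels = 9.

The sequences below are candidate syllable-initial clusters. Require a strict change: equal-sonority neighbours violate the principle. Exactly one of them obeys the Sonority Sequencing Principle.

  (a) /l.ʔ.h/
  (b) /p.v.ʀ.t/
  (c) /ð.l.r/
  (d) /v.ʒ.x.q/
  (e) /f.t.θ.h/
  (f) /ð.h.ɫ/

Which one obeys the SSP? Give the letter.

(a) sonority 6-1-3: ill-formed.
(b) sonority 1-4-7-1: ill-formed.
(c) sonority 4-6-7: well-formed.
(d) sonority 4-4-3-1: ill-formed.
(e) sonority 3-1-3-3: ill-formed.
(f) sonority 4-3-6: ill-formed.

c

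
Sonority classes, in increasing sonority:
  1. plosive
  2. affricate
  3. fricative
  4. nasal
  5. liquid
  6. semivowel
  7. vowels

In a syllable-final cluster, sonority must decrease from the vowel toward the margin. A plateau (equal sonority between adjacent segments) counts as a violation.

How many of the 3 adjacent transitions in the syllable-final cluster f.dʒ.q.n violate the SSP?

1

/f/ is a fricative (sonority 3).
/dʒ/ is an affricate (sonority 2).
/q/ is a plosive (sonority 1).
/n/ is a nasal (sonority 4).
/f/→/dʒ/: 3→2 (falls) — ok.
/dʒ/→/q/: 2→1 (falls) — ok.
/q/→/n/: 1→4 (does not fall) — violation.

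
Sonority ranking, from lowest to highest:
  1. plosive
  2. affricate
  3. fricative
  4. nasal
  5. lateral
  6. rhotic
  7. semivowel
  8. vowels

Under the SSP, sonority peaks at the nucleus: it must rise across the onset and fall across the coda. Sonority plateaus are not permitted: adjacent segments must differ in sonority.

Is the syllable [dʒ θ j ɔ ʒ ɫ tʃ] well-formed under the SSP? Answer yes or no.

no

Onset: /dʒ/ is an affricate (sonority 2), /θ/ is a fricative (sonority 3), /j/ is a semivowel (sonority 7); then the nucleus /ɔ/ (sonority 8).
Onset profile 2-3-7-8 — rises to the nucleus.
Coda: /ʒ/ is a fricative (sonority 3), /ɫ/ is a lateral (sonority 5), /tʃ/ is an affricate (sonority 2).
Coda profile 8-3-5-2 — does not strictly fall throughout.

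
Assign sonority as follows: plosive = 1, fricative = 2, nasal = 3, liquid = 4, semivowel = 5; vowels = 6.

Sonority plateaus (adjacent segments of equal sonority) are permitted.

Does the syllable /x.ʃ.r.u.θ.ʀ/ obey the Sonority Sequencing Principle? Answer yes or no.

no

Onset: /x/ is a fricative (sonority 2), /ʃ/ is a fricative (sonority 2), /r/ is a liquid (sonority 4); then the nucleus /u/ (sonority 6).
Onset profile 2-2-4-6 — rises to the nucleus.
Coda: /θ/ is a fricative (sonority 2), /ʀ/ is a liquid (sonority 4).
Coda profile 6-2-4 — does not fall throughout.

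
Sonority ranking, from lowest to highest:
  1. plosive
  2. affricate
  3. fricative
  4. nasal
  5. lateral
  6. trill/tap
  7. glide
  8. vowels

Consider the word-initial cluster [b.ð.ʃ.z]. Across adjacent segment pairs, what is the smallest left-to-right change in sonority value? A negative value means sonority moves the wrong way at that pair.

0

/b/: plosive = 1.
/ð/: fricative = 3.
/ʃ/: fricative = 3.
/z/: fricative = 3.
/b/→/ð/: change +2.
/ð/→/ʃ/: change +0.
/ʃ/→/z/: change +0.
Minimum = 0.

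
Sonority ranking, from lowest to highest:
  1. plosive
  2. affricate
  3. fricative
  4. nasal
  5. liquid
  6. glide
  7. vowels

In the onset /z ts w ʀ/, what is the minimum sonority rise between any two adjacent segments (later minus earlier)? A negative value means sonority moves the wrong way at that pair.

/z/ is a fricative (sonority 3).
/ts/ is an affricate (sonority 2).
/w/ is a glide (sonority 6).
/ʀ/ is a liquid (sonority 5).
/z/→/ts/: change -1.
/ts/→/w/: change +4.
/w/→/ʀ/: change -1.
Minimum = -1.

-1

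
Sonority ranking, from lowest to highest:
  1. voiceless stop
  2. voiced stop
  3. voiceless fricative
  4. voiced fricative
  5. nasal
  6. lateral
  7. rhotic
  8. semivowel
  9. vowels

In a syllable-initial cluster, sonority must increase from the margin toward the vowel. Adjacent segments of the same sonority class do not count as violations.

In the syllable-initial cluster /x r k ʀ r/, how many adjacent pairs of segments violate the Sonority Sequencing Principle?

1

/x/: voiceless fricative = 3.
/r/: rhotic = 7.
/k/: voiceless stop = 1.
/ʀ/: rhotic = 7.
/r/: rhotic = 7.
/x/→/r/: 3→7 (rises) — ok.
/r/→/k/: 7→1 (does not rise) — violation.
/k/→/ʀ/: 1→7 (rises) — ok.
/ʀ/→/r/: 7→7 (plateau, allowed) — ok.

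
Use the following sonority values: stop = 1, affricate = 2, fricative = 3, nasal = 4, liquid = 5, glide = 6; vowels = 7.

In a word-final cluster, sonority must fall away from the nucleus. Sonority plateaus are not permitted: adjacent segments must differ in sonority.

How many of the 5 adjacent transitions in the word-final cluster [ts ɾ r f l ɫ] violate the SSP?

/ts/ is an affricate (sonority 2).
/ɾ/ is a liquid (sonority 5).
/r/ is a liquid (sonority 5).
/f/ is a fricative (sonority 3).
/l/ is a liquid (sonority 5).
/ɫ/ is a liquid (sonority 5).
/ts/→/ɾ/: 2→5 (does not fall) — violation.
/ɾ/→/r/: 5→5 (plateau) — violation.
/r/→/f/: 5→3 (falls) — ok.
/f/→/l/: 3→5 (does not fall) — violation.
/l/→/ɫ/: 5→5 (plateau) — violation.

4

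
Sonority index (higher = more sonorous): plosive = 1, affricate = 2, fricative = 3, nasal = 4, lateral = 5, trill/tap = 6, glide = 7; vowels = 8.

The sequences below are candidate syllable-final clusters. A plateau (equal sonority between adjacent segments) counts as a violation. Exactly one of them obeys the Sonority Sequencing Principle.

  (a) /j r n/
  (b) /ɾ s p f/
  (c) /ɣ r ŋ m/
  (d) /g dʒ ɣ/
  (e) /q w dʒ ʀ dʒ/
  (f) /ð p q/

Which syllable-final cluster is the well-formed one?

(a) /j r n/: profile 7-6-4 — obeys.
(b) /ɾ s p f/: profile 6-3-1-3 — violates.
(c) /ɣ r ŋ m/: profile 3-6-4-4 — violates.
(d) /g dʒ ɣ/: profile 1-2-3 — violates.
(e) /q w dʒ ʀ dʒ/: profile 1-7-2-6-2 — violates.
(f) /ð p q/: profile 3-1-1 — violates.

a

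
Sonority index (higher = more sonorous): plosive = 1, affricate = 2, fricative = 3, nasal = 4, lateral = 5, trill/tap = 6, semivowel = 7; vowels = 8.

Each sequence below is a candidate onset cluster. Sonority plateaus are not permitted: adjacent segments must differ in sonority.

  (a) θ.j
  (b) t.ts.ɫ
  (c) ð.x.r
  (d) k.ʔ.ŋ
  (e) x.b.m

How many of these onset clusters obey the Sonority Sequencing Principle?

(a) 3-7 → obeys
(b) 1-2-5 → obeys
(c) 3-3-6 → violates
(d) 1-1-4 → violates
(e) 3-1-4 → violates

2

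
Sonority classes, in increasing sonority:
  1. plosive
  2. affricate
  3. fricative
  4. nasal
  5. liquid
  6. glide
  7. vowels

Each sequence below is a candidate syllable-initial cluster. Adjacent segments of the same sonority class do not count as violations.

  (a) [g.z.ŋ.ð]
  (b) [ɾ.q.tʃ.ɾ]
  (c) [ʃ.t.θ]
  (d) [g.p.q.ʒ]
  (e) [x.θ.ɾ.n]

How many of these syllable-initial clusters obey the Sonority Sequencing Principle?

1

(a) 1-3-4-3 → violates
(b) 5-1-2-5 → violates
(c) 3-1-3 → violates
(d) 1-1-1-3 → obeys
(e) 3-3-5-4 → violates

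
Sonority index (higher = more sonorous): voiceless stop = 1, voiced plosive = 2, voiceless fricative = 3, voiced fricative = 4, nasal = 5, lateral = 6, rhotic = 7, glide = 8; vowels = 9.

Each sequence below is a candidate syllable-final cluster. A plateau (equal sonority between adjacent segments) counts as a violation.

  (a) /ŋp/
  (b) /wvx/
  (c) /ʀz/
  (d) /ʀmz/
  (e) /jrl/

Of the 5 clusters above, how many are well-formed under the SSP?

5

(a) sonority 5-1: well-formed.
(b) sonority 8-4-3: well-formed.
(c) sonority 7-4: well-formed.
(d) sonority 7-5-4: well-formed.
(e) sonority 8-7-6: well-formed.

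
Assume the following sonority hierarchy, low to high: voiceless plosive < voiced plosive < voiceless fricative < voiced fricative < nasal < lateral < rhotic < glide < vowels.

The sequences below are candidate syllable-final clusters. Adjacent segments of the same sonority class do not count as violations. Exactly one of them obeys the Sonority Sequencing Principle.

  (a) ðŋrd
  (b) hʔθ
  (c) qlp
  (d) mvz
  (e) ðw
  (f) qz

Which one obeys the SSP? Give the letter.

(a) sonority 4-5-7-2: ill-formed.
(b) sonority 3-1-3: ill-formed.
(c) sonority 1-6-1: ill-formed.
(d) sonority 5-4-4: well-formed.
(e) sonority 4-8: ill-formed.
(f) sonority 1-4: ill-formed.

d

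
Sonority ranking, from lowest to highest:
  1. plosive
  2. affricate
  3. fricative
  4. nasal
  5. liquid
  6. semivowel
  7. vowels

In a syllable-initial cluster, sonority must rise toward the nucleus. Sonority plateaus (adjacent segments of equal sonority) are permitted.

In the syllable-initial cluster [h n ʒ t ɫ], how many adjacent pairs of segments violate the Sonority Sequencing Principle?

2

/h/: fricative = 3.
/n/: nasal = 4.
/ʒ/: fricative = 3.
/t/: plosive = 1.
/ɫ/: liquid = 5.
/h/→/n/: 3→4 (rises) — ok.
/n/→/ʒ/: 4→3 (does not rise) — violation.
/ʒ/→/t/: 3→1 (does not rise) — violation.
/t/→/ɫ/: 1→5 (rises) — ok.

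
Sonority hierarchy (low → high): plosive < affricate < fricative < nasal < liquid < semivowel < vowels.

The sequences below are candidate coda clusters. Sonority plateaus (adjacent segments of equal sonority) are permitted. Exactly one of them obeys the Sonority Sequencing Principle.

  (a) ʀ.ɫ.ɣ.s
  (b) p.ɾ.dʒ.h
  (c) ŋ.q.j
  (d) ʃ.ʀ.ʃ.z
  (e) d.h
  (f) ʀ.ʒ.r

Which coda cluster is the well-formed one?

(a) 5-5-3-3 → obeys
(b) 1-5-2-3 → violates
(c) 4-1-6 → violates
(d) 3-5-3-3 → violates
(e) 1-3 → violates
(f) 5-3-5 → violates

a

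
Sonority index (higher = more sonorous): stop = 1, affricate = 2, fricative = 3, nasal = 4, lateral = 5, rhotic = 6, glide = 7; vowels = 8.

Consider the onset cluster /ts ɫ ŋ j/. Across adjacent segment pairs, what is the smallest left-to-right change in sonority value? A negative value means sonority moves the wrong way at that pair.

-1

/ts/ — affricate, sonority 2.
/ɫ/ — lateral, sonority 5.
/ŋ/ — nasal, sonority 4.
/j/ — glide, sonority 7.
/ts/→/ɫ/: change +3.
/ɫ/→/ŋ/: change -1.
/ŋ/→/j/: change +3.
Minimum = -1.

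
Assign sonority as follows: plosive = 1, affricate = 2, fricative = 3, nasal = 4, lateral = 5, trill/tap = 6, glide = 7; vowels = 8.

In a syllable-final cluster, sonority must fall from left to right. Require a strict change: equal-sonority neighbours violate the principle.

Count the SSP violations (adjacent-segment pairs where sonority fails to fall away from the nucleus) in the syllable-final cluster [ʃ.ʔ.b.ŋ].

/ʃ/ is a fricative (sonority 3).
/ʔ/ is a plosive (sonority 1).
/b/ is a plosive (sonority 1).
/ŋ/ is a nasal (sonority 4).
/ʃ/→/ʔ/: 3→1 (falls) — ok.
/ʔ/→/b/: 1→1 (plateau) — violation.
/b/→/ŋ/: 1→4 (does not fall) — violation.

2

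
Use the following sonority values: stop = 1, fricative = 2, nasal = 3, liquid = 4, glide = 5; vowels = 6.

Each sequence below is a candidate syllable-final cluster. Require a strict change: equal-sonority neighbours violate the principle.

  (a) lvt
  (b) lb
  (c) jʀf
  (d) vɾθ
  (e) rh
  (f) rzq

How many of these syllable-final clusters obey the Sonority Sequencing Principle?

(a) lvt: profile 4-2-1 — obeys.
(b) lb: profile 4-1 — obeys.
(c) jʀf: profile 5-4-2 — obeys.
(d) vɾθ: profile 2-4-2 — violates.
(e) rh: profile 4-2 — obeys.
(f) rzq: profile 4-2-1 — obeys.

5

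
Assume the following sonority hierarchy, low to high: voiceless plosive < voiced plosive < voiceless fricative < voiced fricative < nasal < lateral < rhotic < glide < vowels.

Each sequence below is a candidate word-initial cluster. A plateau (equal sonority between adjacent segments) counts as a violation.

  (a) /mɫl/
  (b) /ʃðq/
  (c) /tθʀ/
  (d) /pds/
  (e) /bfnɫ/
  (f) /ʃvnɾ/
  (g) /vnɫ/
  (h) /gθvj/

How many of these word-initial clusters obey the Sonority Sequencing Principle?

(a) sonority 5-6-6: ill-formed.
(b) sonority 3-4-1: ill-formed.
(c) sonority 1-3-7: well-formed.
(d) sonority 1-2-3: well-formed.
(e) sonority 2-3-5-6: well-formed.
(f) sonority 3-4-5-7: well-formed.
(g) sonority 4-5-6: well-formed.
(h) sonority 2-3-4-8: well-formed.

6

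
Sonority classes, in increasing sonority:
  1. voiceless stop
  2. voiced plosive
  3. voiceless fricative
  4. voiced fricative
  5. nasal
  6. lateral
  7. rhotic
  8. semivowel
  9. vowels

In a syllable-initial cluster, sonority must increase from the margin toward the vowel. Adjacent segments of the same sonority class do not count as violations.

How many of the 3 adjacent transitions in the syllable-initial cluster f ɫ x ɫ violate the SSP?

1

/f/ is a voiceless fricative (sonority 3).
/ɫ/ is a lateral (sonority 6).
/x/ is a voiceless fricative (sonority 3).
/ɫ/ is a lateral (sonority 6).
/f/→/ɫ/: 3→6 (rises) — ok.
/ɫ/→/x/: 6→3 (does not rise) — violation.
/x/→/ɫ/: 3→6 (rises) — ok.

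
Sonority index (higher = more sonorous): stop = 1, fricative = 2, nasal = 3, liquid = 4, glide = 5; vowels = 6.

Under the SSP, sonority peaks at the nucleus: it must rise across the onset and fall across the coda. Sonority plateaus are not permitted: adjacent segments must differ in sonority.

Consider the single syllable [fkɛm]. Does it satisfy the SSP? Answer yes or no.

Onset: /f/ is a fricative (sonority 2), /k/ is a stop (sonority 1); then the nucleus /ɛ/ (sonority 6).
Onset profile 2-1-6 — does not strictly rise throughout.
Coda: /m/ is a nasal (sonority 3).
Coda profile 6-3 — falls from the nucleus.

no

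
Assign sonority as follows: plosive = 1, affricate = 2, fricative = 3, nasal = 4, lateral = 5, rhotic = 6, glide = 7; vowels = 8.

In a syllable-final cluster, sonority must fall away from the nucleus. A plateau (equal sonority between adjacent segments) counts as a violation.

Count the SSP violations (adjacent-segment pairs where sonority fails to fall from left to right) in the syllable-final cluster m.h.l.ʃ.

1

/m/ — nasal, sonority 4.
/h/ — fricative, sonority 3.
/l/ — lateral, sonority 5.
/ʃ/ — fricative, sonority 3.
/m/→/h/: 4→3 (falls) — ok.
/h/→/l/: 3→5 (does not fall) — violation.
/l/→/ʃ/: 5→3 (falls) — ok.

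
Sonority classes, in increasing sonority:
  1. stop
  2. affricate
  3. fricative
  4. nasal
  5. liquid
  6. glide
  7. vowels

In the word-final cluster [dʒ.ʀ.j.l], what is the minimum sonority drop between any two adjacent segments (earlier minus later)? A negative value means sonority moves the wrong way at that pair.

-3

/dʒ/ — affricate, sonority 2.
/ʀ/ — liquid, sonority 5.
/j/ — glide, sonority 6.
/l/ — liquid, sonority 5.
/dʒ/→/ʀ/: change -3.
/ʀ/→/j/: change -1.
/j/→/l/: change +1.
Minimum = -3.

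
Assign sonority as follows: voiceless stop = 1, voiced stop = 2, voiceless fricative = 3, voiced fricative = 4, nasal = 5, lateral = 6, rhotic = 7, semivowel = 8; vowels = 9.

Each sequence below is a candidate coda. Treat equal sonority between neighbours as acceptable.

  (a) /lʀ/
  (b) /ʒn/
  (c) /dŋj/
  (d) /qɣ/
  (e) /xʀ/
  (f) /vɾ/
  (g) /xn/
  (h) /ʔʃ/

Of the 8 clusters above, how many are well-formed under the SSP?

0

(a) 6-7 → violates
(b) 4-5 → violates
(c) 2-5-8 → violates
(d) 1-4 → violates
(e) 3-7 → violates
(f) 4-7 → violates
(g) 3-5 → violates
(h) 1-3 → violates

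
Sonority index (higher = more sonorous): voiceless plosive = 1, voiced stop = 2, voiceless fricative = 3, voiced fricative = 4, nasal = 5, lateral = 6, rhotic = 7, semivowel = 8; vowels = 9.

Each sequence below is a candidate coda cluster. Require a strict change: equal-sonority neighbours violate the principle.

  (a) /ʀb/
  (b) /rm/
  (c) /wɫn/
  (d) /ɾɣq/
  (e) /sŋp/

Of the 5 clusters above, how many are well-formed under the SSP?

(a) sonority 7-2: well-formed.
(b) sonority 7-5: well-formed.
(c) sonority 8-6-5: well-formed.
(d) sonority 7-4-1: well-formed.
(e) sonority 3-5-1: ill-formed.

4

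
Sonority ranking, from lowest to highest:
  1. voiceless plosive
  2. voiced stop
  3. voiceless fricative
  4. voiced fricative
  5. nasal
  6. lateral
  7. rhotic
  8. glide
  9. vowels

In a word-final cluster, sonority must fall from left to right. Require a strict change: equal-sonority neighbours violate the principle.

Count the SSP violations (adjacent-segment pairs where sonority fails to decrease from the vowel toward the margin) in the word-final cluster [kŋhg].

/k/ is a voiceless plosive (sonority 1).
/ŋ/ is a nasal (sonority 5).
/h/ is a voiceless fricative (sonority 3).
/g/ is a voiced stop (sonority 2).
/k/→/ŋ/: 1→5 (does not fall) — violation.
/ŋ/→/h/: 5→3 (falls) — ok.
/h/→/g/: 3→2 (falls) — ok.

1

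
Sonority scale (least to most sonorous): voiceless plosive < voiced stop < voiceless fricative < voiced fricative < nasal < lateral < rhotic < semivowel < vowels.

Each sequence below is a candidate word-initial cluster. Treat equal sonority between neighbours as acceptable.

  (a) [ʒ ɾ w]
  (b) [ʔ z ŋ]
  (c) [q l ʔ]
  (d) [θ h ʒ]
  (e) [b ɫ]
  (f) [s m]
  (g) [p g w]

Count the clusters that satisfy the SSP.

(a) [ʒ ɾ w]: profile 4-7-8 — obeys.
(b) [ʔ z ŋ]: profile 1-4-5 — obeys.
(c) [q l ʔ]: profile 1-6-1 — violates.
(d) [θ h ʒ]: profile 3-3-4 — obeys.
(e) [b ɫ]: profile 2-6 — obeys.
(f) [s m]: profile 3-5 — obeys.
(g) [p g w]: profile 1-2-8 — obeys.

6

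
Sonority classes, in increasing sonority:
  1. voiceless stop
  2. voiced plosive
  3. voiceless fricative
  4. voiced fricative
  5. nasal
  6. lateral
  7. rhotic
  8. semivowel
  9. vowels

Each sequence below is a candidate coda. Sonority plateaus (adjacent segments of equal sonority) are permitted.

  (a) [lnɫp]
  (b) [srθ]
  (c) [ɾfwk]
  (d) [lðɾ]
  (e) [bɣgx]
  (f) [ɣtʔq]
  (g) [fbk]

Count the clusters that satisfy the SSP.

(a) sonority 6-5-6-1: ill-formed.
(b) sonority 3-7-3: ill-formed.
(c) sonority 7-3-8-1: ill-formed.
(d) sonority 6-4-7: ill-formed.
(e) sonority 2-4-2-3: ill-formed.
(f) sonority 4-1-1-1: well-formed.
(g) sonority 3-2-1: well-formed.

2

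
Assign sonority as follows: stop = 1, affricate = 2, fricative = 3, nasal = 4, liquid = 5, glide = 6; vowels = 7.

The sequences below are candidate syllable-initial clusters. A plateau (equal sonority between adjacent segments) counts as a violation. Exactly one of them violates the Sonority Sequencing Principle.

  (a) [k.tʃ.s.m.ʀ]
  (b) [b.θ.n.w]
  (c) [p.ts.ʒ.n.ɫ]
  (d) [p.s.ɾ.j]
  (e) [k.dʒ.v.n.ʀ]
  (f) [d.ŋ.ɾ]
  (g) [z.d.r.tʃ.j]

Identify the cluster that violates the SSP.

g

(a) sonority 1-2-3-4-5: well-formed.
(b) sonority 1-3-4-6: well-formed.
(c) sonority 1-2-3-4-5: well-formed.
(d) sonority 1-3-5-6: well-formed.
(e) sonority 1-2-3-4-5: well-formed.
(f) sonority 1-4-5: well-formed.
(g) sonority 3-1-5-2-6: ill-formed.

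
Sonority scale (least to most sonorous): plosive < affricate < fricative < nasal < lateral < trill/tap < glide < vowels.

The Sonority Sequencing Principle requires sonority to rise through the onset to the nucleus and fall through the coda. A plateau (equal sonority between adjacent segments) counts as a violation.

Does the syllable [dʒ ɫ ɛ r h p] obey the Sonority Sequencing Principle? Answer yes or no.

yes

Onset: /dʒ/ is an affricate (sonority 2), /ɫ/ is a lateral (sonority 5); then the nucleus /ɛ/ (sonority 8).
Onset profile 2-5-8 — rises to the nucleus.
Coda: /r/ is a trill/tap (sonority 6), /h/ is a fricative (sonority 3), /p/ is a plosive (sonority 1).
Coda profile 8-6-3-1 — falls from the nucleus.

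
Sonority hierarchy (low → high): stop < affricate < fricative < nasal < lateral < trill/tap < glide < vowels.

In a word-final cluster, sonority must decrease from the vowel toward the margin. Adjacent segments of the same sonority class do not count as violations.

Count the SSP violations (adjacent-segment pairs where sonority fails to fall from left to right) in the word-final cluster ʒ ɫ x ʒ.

/ʒ/ — fricative, sonority 3.
/ɫ/ — lateral, sonority 5.
/x/ — fricative, sonority 3.
/ʒ/ — fricative, sonority 3.
/ʒ/→/ɫ/: 3→5 (does not fall) — violation.
/ɫ/→/x/: 5→3 (falls) — ok.
/x/→/ʒ/: 3→3 (plateau, allowed) — ok.

1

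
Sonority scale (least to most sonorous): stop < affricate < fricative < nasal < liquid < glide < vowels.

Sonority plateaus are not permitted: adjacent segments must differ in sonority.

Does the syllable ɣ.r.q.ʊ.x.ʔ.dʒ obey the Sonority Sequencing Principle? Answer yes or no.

no

Onset: /ɣ/ is a fricative (sonority 3), /r/ is a liquid (sonority 5), /q/ is a stop (sonority 1); then the nucleus /ʊ/ (sonority 7).
Onset profile 3-5-1-7 — does not strictly rise throughout.
Coda: /x/ is a fricative (sonority 3), /ʔ/ is a stop (sonority 1), /dʒ/ is an affricate (sonority 2).
Coda profile 7-3-1-2 — does not strictly fall throughout.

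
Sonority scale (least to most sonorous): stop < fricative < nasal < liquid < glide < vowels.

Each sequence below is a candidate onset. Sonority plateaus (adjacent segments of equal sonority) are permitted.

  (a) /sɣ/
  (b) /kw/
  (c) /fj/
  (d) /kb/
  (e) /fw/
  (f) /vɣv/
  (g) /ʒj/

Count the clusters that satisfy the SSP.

(a) 2-2 → obeys
(b) 1-5 → obeys
(c) 2-5 → obeys
(d) 1-1 → obeys
(e) 2-5 → obeys
(f) 2-2-2 → obeys
(g) 2-5 → obeys

7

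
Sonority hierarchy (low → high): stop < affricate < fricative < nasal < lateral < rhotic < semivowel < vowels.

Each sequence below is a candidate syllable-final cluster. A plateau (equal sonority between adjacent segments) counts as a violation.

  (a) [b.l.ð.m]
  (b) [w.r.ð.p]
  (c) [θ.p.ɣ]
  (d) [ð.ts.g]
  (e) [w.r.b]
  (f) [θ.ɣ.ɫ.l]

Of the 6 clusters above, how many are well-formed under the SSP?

3

(a) [b.l.ð.m]: profile 1-5-3-4 — violates.
(b) [w.r.ð.p]: profile 7-6-3-1 — obeys.
(c) [θ.p.ɣ]: profile 3-1-3 — violates.
(d) [ð.ts.g]: profile 3-2-1 — obeys.
(e) [w.r.b]: profile 7-6-1 — obeys.
(f) [θ.ɣ.ɫ.l]: profile 3-3-5-5 — violates.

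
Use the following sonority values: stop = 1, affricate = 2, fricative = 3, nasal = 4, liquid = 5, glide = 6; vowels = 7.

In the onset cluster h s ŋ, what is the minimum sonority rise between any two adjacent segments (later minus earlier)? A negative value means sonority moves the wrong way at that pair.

/h/ — fricative, sonority 3.
/s/ — fricative, sonority 3.
/ŋ/ — nasal, sonority 4.
/h/→/s/: change +0.
/s/→/ŋ/: change +1.
Minimum = 0.

0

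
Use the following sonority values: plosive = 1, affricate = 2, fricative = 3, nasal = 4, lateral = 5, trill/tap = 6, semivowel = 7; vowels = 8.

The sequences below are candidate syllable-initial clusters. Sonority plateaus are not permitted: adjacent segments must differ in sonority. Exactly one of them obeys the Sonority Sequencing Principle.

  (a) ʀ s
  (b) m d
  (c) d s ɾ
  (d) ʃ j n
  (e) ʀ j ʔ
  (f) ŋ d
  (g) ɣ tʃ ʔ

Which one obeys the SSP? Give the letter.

c

(a) sonority 6-3: ill-formed.
(b) sonority 4-1: ill-formed.
(c) sonority 1-3-6: well-formed.
(d) sonority 3-7-4: ill-formed.
(e) sonority 6-7-1: ill-formed.
(f) sonority 4-1: ill-formed.
(g) sonority 3-2-1: ill-formed.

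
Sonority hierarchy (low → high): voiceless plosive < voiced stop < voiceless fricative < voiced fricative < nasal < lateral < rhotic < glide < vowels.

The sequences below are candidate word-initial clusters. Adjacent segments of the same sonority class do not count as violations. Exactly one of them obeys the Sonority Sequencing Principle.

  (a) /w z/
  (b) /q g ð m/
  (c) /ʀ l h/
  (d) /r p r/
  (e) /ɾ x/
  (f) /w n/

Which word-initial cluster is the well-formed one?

b

(a) /w z/: profile 8-4 — violates.
(b) /q g ð m/: profile 1-2-4-5 — obeys.
(c) /ʀ l h/: profile 7-6-3 — violates.
(d) /r p r/: profile 7-1-7 — violates.
(e) /ɾ x/: profile 7-3 — violates.
(f) /w n/: profile 8-5 — violates.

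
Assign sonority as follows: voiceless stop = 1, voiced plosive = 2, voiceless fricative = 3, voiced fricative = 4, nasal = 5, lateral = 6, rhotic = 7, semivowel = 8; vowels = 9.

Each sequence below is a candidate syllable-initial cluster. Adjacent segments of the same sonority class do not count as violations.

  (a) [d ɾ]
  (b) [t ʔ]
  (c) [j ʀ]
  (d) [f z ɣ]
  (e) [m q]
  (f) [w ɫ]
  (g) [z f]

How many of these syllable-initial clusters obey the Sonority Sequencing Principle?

3

(a) [d ɾ]: profile 2-7 — obeys.
(b) [t ʔ]: profile 1-1 — obeys.
(c) [j ʀ]: profile 8-7 — violates.
(d) [f z ɣ]: profile 3-4-4 — obeys.
(e) [m q]: profile 5-1 — violates.
(f) [w ɫ]: profile 8-6 — violates.
(g) [z f]: profile 4-3 — violates.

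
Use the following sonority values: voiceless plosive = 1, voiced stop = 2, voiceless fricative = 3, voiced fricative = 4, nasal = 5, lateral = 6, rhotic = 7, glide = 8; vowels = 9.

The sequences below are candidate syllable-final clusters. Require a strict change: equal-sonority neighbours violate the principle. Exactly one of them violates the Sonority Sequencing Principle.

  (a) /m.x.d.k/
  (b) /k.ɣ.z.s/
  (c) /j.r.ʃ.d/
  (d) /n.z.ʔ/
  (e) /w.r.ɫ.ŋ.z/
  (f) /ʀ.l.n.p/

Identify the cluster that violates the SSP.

b

(a) sonority 5-3-2-1: well-formed.
(b) sonority 1-4-4-3: ill-formed.
(c) sonority 8-7-3-2: well-formed.
(d) sonority 5-4-1: well-formed.
(e) sonority 8-7-6-5-4: well-formed.
(f) sonority 7-6-5-1: well-formed.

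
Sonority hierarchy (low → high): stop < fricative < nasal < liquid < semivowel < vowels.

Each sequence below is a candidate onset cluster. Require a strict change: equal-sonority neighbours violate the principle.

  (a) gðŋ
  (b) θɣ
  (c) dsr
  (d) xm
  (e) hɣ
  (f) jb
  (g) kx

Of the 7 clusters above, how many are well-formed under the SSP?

(a) 1-2-3 → obeys
(b) 2-2 → violates
(c) 1-2-4 → obeys
(d) 2-3 → obeys
(e) 2-2 → violates
(f) 5-1 → violates
(g) 1-2 → obeys

4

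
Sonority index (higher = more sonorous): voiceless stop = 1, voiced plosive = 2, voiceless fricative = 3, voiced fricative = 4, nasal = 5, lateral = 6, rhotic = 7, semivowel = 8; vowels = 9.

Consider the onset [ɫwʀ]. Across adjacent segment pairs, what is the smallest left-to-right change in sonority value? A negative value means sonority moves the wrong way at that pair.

-1

/ɫ/ is a lateral (sonority 6).
/w/ is a semivowel (sonority 8).
/ʀ/ is a rhotic (sonority 7).
/ɫ/→/w/: change +2.
/w/→/ʀ/: change -1.
Minimum = -1.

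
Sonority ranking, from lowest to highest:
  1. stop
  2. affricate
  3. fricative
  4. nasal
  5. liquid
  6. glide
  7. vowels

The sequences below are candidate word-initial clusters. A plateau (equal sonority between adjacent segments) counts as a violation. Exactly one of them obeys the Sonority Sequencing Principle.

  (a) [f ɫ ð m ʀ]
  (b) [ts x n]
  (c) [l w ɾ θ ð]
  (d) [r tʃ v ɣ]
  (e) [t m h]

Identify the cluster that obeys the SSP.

b

(a) 3-5-3-4-5 → violates
(b) 2-3-4 → obeys
(c) 5-6-5-3-3 → violates
(d) 5-2-3-3 → violates
(e) 1-4-3 → violates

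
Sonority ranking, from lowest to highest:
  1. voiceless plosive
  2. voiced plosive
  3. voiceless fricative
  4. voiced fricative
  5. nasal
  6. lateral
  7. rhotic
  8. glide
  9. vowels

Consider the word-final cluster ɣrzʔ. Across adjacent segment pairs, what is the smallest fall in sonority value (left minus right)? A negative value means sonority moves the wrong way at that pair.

/ɣ/ — voiced fricative, sonority 4.
/r/ — rhotic, sonority 7.
/z/ — voiced fricative, sonority 4.
/ʔ/ — voiceless plosive, sonority 1.
/ɣ/→/r/: change -3.
/r/→/z/: change +3.
/z/→/ʔ/: change +3.
Minimum = -3.

-3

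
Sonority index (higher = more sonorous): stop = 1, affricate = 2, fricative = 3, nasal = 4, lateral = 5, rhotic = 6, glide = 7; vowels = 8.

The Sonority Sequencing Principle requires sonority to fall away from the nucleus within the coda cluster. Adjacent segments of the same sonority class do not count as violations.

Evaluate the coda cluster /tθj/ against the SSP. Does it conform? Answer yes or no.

no

/t/ is a stop (sonority 1).
/θ/ is a fricative (sonority 3).
/j/ is a glide (sonority 7).
The profile is 1-3-7. Between /t/ (1) and /θ/ (3) sonority does not fall, so the cluster violates the SSP.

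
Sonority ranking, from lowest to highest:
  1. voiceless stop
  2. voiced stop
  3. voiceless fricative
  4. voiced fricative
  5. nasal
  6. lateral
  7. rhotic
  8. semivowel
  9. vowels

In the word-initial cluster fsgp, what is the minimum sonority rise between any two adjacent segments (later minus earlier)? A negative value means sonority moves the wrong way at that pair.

-1

/f/ — voiceless fricative, sonority 3.
/s/ — voiceless fricative, sonority 3.
/g/ — voiced stop, sonority 2.
/p/ — voiceless stop, sonority 1.
/f/→/s/: change +0.
/s/→/g/: change -1.
/g/→/p/: change -1.
Minimum = -1.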